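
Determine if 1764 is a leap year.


Yes

Rules: divisible by 4 AND (not by 100 OR by 400)
1764 ÷ 4 = 441 exactly → divisible by 4
1764 ÷ 100 = 17 remainder 64 → not divisible by 100
Divisible by 4 but not by 100 → leap year


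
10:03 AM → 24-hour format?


Input: 10:03 AM
AM hour stays: 10

10:03


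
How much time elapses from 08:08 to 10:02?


1h 54m

End time in minutes: 10×60 + 2 = 602
Start time in minutes: 8×60 + 8 = 488
Difference = 602 - 488 = 114 minutes
= 1 hours 54 minutes


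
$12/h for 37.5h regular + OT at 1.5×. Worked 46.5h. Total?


Regular: 37.5h × $12 = $450.00
Overtime: 46.5 - 37.5 = 9.0h
OT pay: 9.0h × $12 × 1.5 = $162.00
Total = $450.00 + $162.00 = $612.00

$612.00


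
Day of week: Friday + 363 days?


Thursday

Start: Friday (index 4)
(4 + 363) mod 7
= 367 mod 7
= 3
Index 3 → Thursday


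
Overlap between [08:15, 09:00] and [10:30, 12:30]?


0 minutes

Meeting A: 495-540 (in minutes from midnight)
Meeting B: 630-750
Overlap start = max(495, 630) = 630
Overlap end = min(540, 750) = 540
Overlap = max(0, 540 - 630) = 0 min


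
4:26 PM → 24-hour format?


16:26

Input: 4:26 PM
PM: 4 + 12 = 16


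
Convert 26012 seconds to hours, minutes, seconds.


Hours: 26012 ÷ 3600 = 7 remainder 812
Minutes: 812 ÷ 60 = 13 remainder 32
Seconds: 32

7h 13m 32s


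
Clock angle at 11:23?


Hour hand = 11×30 + 23×0.5 = 341.5°
Minute hand = 23×6 = 138°
Difference = |341.5 - 138| = 203.5°
Since > 180°: 360 - 203.5 = 156.5°

156.5°


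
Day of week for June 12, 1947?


Thursday

Zeller's congruence:
q=12, m=6, k=47, j=19
h = (12 + ⌊13×7/5⌋ + 47 + ⌊47/4⌋ + ⌊19/4⌋ - 2×19) mod 7
= (12 + 18 + 47 + 11 + 4 - 38) mod 7
= 54 mod 7 = 5
h=5 → Thursday


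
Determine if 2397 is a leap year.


No

Rules: divisible by 4 AND (not by 100 OR by 400)
2397 ÷ 4 = 599 remainder 1 → not divisible by 4
Not divisible by 4 → not a leap year


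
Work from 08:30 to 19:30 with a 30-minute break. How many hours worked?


10h 30m (630 minutes)

Total time = (19×60+30) - (8×60+30)
= 1170 - 510 = 660 min
Minus break: 660 - 30 = 630 min
= 10h 30m


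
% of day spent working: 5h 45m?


Time: 345 minutes
Day: 1440 minutes
Percentage = (345/1440) × 100 ≈ 24.0%

24.0%


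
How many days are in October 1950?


Month: October (month 10)
October has 31 days

31 days


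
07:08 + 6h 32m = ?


Start: 428 minutes from midnight
Add: 392 minutes
Total: 820 minutes
Hours: 820 ÷ 60 = 13 remainder 40

13:40


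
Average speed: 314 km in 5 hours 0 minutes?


62.8 km/h

Distance: 314 km
Time: 5 hours
Speed = 314 / 5 = 62.8 km/h


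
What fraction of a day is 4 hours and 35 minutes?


Total minutes: 4×60 + 35 = 275
Day = 24×60 = 1440 minutes
Fraction = 275/1440 ≈ 0.1910
As a percentage: 275/1440 × 100 ≈ 19.10%

0.1910 (19.10%)


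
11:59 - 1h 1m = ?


Start: 719 minutes from midnight
Subtract: 61 minutes
Remaining: 719 - 61 = 658
Hours: 10, Minutes: 58

10:58


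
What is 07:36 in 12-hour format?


Hour: 7
7 < 12 → AM

7:36 AM


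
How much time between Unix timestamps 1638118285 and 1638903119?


Difference = 1638903119 - 1638118285 = 784834 seconds
In hours: 784834 / 3600 ≈ 218.0
In days: 784834 / 86400 ≈ 9.08

784834 seconds (218.0 hours / 9.08 days)


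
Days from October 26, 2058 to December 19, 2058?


54 days

From October 26, 2058 to December 19, 2058
Rest of October 2058: 31 - 26 = 5
Full months: November 30
Days into December 2058: 19
Total = 5 + 30 + 19 = 54 days


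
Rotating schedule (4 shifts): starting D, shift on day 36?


Shift C

Shifts: A, B, C, D
Start: D (index 3)
Day 36: (3 + 36 - 1) mod 4
= 38 mod 4
= 2
Index 2 → shift C


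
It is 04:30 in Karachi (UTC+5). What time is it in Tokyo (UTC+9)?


08:30

Time difference = UTC+9 - UTC+5 = +4 hours
New hour = (4 + 4) mod 24
= 8 mod 24 = 8
Minutes unchanged → 08:30


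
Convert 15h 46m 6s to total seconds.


56766 seconds

Hours: 15 × 3600 = 54000
Minutes: 46 × 60 = 2760
Seconds: 6
Total = 54000 + 2760 + 6 = 56766


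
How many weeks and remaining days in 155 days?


Weeks: 155 ÷ 7 = 22 remainder 1

22 weeks 1 days


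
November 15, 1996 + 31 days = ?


Start: November 15, 1996
Add 31 days
November 15 → December 1: 30 - 15 + 1 = 16 days (31 - 16 = 15 left)
December 1 + 15 = December 16, 1996

December 16, 1996


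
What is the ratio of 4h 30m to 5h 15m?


6:7 (0.86)

Duration 1: 270 minutes
Duration 2: 315 minutes
Ratio = 270:315
GCD = 45
Simplified = 6:7
As a decimal: 6/7 ≈ 0.86


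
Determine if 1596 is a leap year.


Rules: divisible by 4 AND (not by 100 OR by 400)
1596 ÷ 4 = 399 exactly → divisible by 4
1596 ÷ 100 = 15 remainder 96 → not divisible by 100
Divisible by 4 but not by 100 → leap year

Yes


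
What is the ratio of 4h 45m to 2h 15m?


Duration 1: 285 minutes
Duration 2: 135 minutes
Ratio = 285:135
GCD = 15
Simplified = 19:9
As a decimal: 19/9 ≈ 2.11

19:9 (2.11)


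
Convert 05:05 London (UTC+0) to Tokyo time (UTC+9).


Time difference = UTC+9 - UTC+0 = +9 hours
New hour = (5 + 9) mod 24
= 14 mod 24 = 14
Minutes unchanged → 14:05

14:05


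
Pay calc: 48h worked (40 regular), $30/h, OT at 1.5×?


$1560.00

Regular: 40h × $30 = $1200.00
Overtime: 48 - 40 = 8h
OT pay: 8h × $30 × 1.5 = $360.00
Total = $1200.00 + $360.00 = $1560.00


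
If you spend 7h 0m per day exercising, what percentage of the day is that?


Time: 420 minutes
Day: 1440 minutes
Percentage = (420/1440) × 100 ≈ 29.2%

29.2%


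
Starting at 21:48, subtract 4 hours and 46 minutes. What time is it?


Start: 1308 minutes from midnight
Subtract: 286 minutes
Remaining: 1308 - 286 = 1022
Hours: 17, Minutes: 2

17:02


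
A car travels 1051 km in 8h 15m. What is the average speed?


Distance: 1051 km
Time: 8h 15m = 495 min = 495/60 = 33/4 hours
Speed = 1051 ÷ (33/4) = 1051 × 4 / 33 = 4204/33 ≈ 127.4 km/h

127.4 km/h


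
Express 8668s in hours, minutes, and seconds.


2h 24m 28s

Hours: 8668 ÷ 3600 = 2 remainder 1468
Minutes: 1468 ÷ 60 = 24 remainder 28
Seconds: 28


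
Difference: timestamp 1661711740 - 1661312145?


399595 seconds (111.0 hours / 4.62 days)

Difference = 1661711740 - 1661312145 = 399595 seconds
In hours: 399595 / 3600 ≈ 111.0
In days: 399595 / 86400 ≈ 4.62


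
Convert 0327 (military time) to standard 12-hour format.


3:27 AM

Hour: 3
3 < 12 → AM


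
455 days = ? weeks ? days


65 weeks 0 days

Weeks: 455 ÷ 7 = 65 remainder 0


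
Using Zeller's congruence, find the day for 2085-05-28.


Monday

Zeller's congruence:
q=28, m=5, k=85, j=20
h = (28 + ⌊13×6/5⌋ + 85 + ⌊85/4⌋ + ⌊20/4⌋ - 2×20) mod 7
= (28 + 15 + 85 + 21 + 5 - 40) mod 7
= 114 mod 7 = 2
h=2 → Monday


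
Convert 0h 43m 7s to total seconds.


2587 seconds

Hours: 0 × 3600 = 0
Minutes: 43 × 60 = 2580
Seconds: 7
Total = 0 + 2580 + 7 = 2587


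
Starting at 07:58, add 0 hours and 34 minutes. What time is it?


Start: 478 minutes from midnight
Add: 34 minutes
Total: 512 minutes
Hours: 512 ÷ 60 = 8 remainder 32

08:32


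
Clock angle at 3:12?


24.0°

Hour hand = 3×30 + 12×0.5 = 96.0°
Minute hand = 12×6 = 72°
Difference = |96.0 - 72| = 24.0°


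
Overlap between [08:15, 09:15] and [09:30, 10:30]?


Meeting A: 495-555 (in minutes from midnight)
Meeting B: 570-630
Overlap start = max(495, 570) = 570
Overlap end = min(555, 630) = 555
Overlap = max(0, 555 - 570) = 0 min

0 minutes


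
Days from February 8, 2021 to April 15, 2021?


From February 8, 2021 to April 15, 2021
Rest of February 2021: 28 - 8 = 20
Full months: March 31
Days into April 2021: 15
Total = 20 + 31 + 15 = 66 days

66 days


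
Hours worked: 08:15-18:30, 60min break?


9h 15m (555 minutes)

Total time = (18×60+30) - (8×60+15)
= 1110 - 495 = 615 min
Minus break: 615 - 60 = 555 min
= 9h 15m


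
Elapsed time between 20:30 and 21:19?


0h 49m

End time in minutes: 21×60 + 19 = 1279
Start time in minutes: 20×60 + 30 = 1230
Difference = 1279 - 1230 = 49 minutes
= 0 hours 49 minutes


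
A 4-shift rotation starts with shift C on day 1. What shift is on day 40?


Shifts: A, B, C, D
Start: C (index 2)
Day 40: (2 + 40 - 1) mod 4
= 41 mod 4
= 1
Index 1 → shift B

Shift B


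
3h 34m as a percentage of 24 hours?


0.1486 (14.86%)

Total minutes: 3×60 + 34 = 214
Day = 24×60 = 1440 minutes
Fraction = 214/1440 ≈ 0.1486
As a percentage: 214/1440 × 100 ≈ 14.86%


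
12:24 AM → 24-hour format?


00:24

Input: 12:24 AM
12 AM → 00 (midnight)


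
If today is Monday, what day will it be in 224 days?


Start: Monday (index 0)
(0 + 224) mod 7
= 224 mod 7
= 0
Index 0 → Monday

Monday


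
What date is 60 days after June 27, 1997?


August 26, 1997

Start: June 27, 1997
Add 60 days
June 27 → July 1: 30 - 27 + 1 = 4 days (60 - 4 = 56 left)
July 1 → August 1: 31 - 1 + 1 = 31 days (56 - 31 = 25 left)
August 1 + 25 = August 26, 1997


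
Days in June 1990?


Month: June (month 6)
June has 30 days

30 days


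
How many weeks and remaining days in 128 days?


Weeks: 128 ÷ 7 = 18 remainder 2

18 weeks 2 days


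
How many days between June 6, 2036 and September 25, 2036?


111 days

From June 6, 2036 to September 25, 2036
Rest of June 2036: 30 - 6 = 24
Full months: July 31, August 31
Days into September 2036: 25
Total = 24 + 31 + 31 + 25 = 111 days


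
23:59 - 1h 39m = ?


22:20

Start: 1439 minutes from midnight
Subtract: 99 minutes
Remaining: 1439 - 99 = 1340
Hours: 22, Minutes: 20


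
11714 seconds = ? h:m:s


Hours: 11714 ÷ 3600 = 3 remainder 914
Minutes: 914 ÷ 60 = 15 remainder 14
Seconds: 14

3h 15m 14s


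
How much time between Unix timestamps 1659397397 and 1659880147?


482750 seconds (134.1 hours / 5.59 days)

Difference = 1659880147 - 1659397397 = 482750 seconds
In hours: 482750 / 3600 ≈ 134.1
In days: 482750 / 86400 ≈ 5.59


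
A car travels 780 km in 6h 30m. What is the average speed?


120.0 km/h

Distance: 780 km
Time: 6h 30m = 390 min = 390/60 = 13/2 hours
Speed = 780 ÷ (13/2) = 780 × 2 / 13 = 1560/13 = 120.0 km/h


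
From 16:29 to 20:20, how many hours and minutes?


End time in minutes: 20×60 + 20 = 1220
Start time in minutes: 16×60 + 29 = 989
Difference = 1220 - 989 = 231 minutes
= 3 hours 51 minutes

3h 51m


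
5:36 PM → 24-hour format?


Input: 5:36 PM
PM: 5 + 12 = 17

17:36


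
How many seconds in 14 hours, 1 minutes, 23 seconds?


50483 seconds

Hours: 14 × 3600 = 50400
Minutes: 1 × 60 = 60
Seconds: 23
Total = 50400 + 60 + 23 = 50483


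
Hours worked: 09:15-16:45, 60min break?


Total time = (16×60+45) - (9×60+15)
= 1005 - 555 = 450 min
Minus break: 450 - 60 = 390 min
= 6h 30m

6h 30m (390 minutes)


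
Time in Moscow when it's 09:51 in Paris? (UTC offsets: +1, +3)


Time difference = UTC+3 - UTC+1 = +2 hours
New hour = (9 + 2) mod 24
= 11 mod 24 = 11
Minutes unchanged → 11:51

11:51


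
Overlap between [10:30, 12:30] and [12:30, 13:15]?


0 minutes

Meeting A: 630-750 (in minutes from midnight)
Meeting B: 750-795
Overlap start = max(630, 750) = 750
Overlap end = min(750, 795) = 750
Overlap = max(0, 750 - 750) = 0 min


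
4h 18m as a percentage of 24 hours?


Total minutes: 4×60 + 18 = 258
Day = 24×60 = 1440 minutes
Fraction = 258/1440 ≈ 0.1792
As a percentage: 258/1440 × 100 ≈ 17.92%

0.1792 (17.92%)


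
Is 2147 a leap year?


No

Rules: divisible by 4 AND (not by 100 OR by 400)
2147 ÷ 4 = 536 remainder 3 → not divisible by 4
Not divisible by 4 → not a leap year


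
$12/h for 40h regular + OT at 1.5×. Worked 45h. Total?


Regular: 40h × $12 = $480.00
Overtime: 45 - 40 = 5h
OT pay: 5h × $12 × 1.5 = $90.00
Total = $480.00 + $90.00 = $570.00

$570.00


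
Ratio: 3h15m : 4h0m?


13:16 (0.81)

Duration 1: 195 minutes
Duration 2: 240 minutes
Ratio = 195:240
GCD = 15
Simplified = 13:16
As a decimal: 13/16 ≈ 0.81


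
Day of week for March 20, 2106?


Zeller's congruence:
q=20, m=3, k=6, j=21
h = (20 + ⌊13×4/5⌋ + 6 + ⌊6/4⌋ + ⌊21/4⌋ - 2×21) mod 7
= (20 + 10 + 6 + 1 + 5 - 42) mod 7
= 0 mod 7 = 0
h=0 → Saturday

Saturday


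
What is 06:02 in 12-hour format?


6:02 AM

Hour: 6
6 < 12 → AM


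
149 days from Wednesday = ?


Friday

Start: Wednesday (index 2)
(2 + 149) mod 7
= 151 mod 7
= 4
Index 4 → Friday


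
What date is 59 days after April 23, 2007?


June 21, 2007

Start: April 23, 2007
Add 59 days
April 23 → May 1: 30 - 23 + 1 = 8 days (59 - 8 = 51 left)
May 1 → June 1: 31 - 1 + 1 = 31 days (51 - 31 = 20 left)
June 1 + 20 = June 21, 2007


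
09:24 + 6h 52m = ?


Start: 564 minutes from midnight
Add: 412 minutes
Total: 976 minutes
Hours: 976 ÷ 60 = 16 remainder 16

16:16


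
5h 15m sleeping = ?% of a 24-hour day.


Time: 315 minutes
Day: 1440 minutes
Percentage = (315/1440) × 100 ≈ 21.9%

21.9%


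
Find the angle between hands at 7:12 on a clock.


144.0°

Hour hand = 7×30 + 12×0.5 = 216.0°
Minute hand = 12×6 = 72°
Difference = |216.0 - 72| = 144.0°


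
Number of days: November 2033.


30 days

Month: November (month 11)
November has 30 days


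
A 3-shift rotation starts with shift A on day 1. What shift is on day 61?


Shifts: A, B, C
Start: A (index 0)
Day 61: (0 + 61 - 1) mod 3
= 60 mod 3
= 0
Index 0 → shift A

Shift A


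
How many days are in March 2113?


31 days

Month: March (month 3)
March has 31 days


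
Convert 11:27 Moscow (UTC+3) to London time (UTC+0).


08:27

Time difference = UTC+0 - UTC+3 = -3 hours
New hour = (11 -3) mod 24
= 8 mod 24 = 8
Minutes unchanged → 08:27


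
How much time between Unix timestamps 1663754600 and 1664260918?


Difference = 1664260918 - 1663754600 = 506318 seconds
In hours: 506318 / 3600 ≈ 140.6
In days: 506318 / 86400 ≈ 5.86

506318 seconds (140.6 hours / 5.86 days)


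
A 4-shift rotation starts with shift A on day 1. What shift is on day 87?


Shifts: A, B, C, D
Start: A (index 0)
Day 87: (0 + 87 - 1) mod 4
= 86 mod 4
= 2
Index 2 → shift C

Shift C


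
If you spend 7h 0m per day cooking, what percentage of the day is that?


29.2%

Time: 420 minutes
Day: 1440 minutes
Percentage = (420/1440) × 100 ≈ 29.2%


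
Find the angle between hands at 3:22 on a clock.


Hour hand = 3×30 + 22×0.5 = 101.0°
Minute hand = 22×6 = 132°
Difference = |101.0 - 132| = 31.0°

31.0°


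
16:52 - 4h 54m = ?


Start: 1012 minutes from midnight
Subtract: 294 minutes
Remaining: 1012 - 294 = 718
Hours: 11, Minutes: 58

11:58


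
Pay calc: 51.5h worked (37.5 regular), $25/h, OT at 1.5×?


Regular: 37.5h × $25 = $937.50
Overtime: 51.5 - 37.5 = 14.0h
OT pay: 14.0h × $25 × 1.5 = $525.00
Total = $937.50 + $525.00 = $1462.50

$1462.50


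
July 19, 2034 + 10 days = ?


July 29, 2034

Start: July 19, 2034
Add 10 days
July 19 + 10 = July 29, 2034


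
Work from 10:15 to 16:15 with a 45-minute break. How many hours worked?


5h 15m (315 minutes)

Total time = (16×60+15) - (10×60+15)
= 975 - 615 = 360 min
Minus break: 360 - 45 = 315 min
= 5h 15m


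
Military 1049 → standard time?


Hour: 10
10 < 12 → AM

10:49 AM


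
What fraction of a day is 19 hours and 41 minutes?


0.8201 (82.01%)

Total minutes: 19×60 + 41 = 1181
Day = 24×60 = 1440 minutes
Fraction = 1181/1440 ≈ 0.8201
As a percentage: 1181/1440 × 100 ≈ 82.01%


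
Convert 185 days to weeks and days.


Weeks: 185 ÷ 7 = 26 remainder 3

26 weeks 3 days


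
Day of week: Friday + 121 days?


Sunday

Start: Friday (index 4)
(4 + 121) mod 7
= 125 mod 7
= 6
Index 6 → Sunday


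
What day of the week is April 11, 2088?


Zeller's congruence:
q=11, m=4, k=88, j=20
h = (11 + ⌊13×5/5⌋ + 88 + ⌊88/4⌋ + ⌊20/4⌋ - 2×20) mod 7
= (11 + 13 + 88 + 22 + 5 - 40) mod 7
= 99 mod 7 = 1
h=1 → Sunday

Sunday


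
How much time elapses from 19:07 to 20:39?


1h 32m

End time in minutes: 20×60 + 39 = 1239
Start time in minutes: 19×60 + 7 = 1147
Difference = 1239 - 1147 = 92 minutes
= 1 hours 32 minutes


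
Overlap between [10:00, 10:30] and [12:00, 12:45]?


Meeting A: 600-630 (in minutes from midnight)
Meeting B: 720-765
Overlap start = max(600, 720) = 720
Overlap end = min(630, 765) = 630
Overlap = max(0, 630 - 720) = 0 min

0 minutes


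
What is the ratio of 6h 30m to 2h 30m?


Duration 1: 390 minutes
Duration 2: 150 minutes
Ratio = 390:150
GCD = 30
Simplified = 13:5
As a decimal: 13/5 = 2.60

13:5 (2.60)


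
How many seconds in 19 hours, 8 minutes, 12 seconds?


Hours: 19 × 3600 = 68400
Minutes: 8 × 60 = 480
Seconds: 12
Total = 68400 + 480 + 12 = 68892

68892 seconds


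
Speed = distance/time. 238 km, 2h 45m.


Distance: 238 km
Time: 2h 45m = 165 min = 165/60 = 11/4 hours
Speed = 238 ÷ (11/4) = 238 × 4 / 11 = 952/11 ≈ 86.5 km/h

86.5 km/h


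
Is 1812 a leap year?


Yes

Rules: divisible by 4 AND (not by 100 OR by 400)
1812 ÷ 4 = 453 exactly → divisible by 4
1812 ÷ 100 = 18 remainder 12 → not divisible by 100
Divisible by 4 but not by 100 → leap year


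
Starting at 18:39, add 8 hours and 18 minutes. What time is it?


Start: 1119 minutes from midnight
Add: 498 minutes
Total: 1617 minutes
Hours: 1617 ÷ 60 = 26 remainder 57
26 ≥ 24 → 26 - 24 = 2 (next day)

02:57 (next day)


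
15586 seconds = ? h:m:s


Hours: 15586 ÷ 3600 = 4 remainder 1186
Minutes: 1186 ÷ 60 = 19 remainder 46
Seconds: 46

4h 19m 46s


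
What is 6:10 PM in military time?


18:10

Input: 6:10 PM
PM: 6 + 12 = 18


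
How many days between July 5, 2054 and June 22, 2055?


From July 5, 2054 to June 22, 2055
Rest of July 2054: 31 - 5 = 26
Full months: August 31, September 30, October 31, November 30, December 31, January 31, February 2055 28, March 31, April 30, May 31
Days into June 2055: 22
Total = 26 + 31 + 30 + 31 + 30 + 31 + 31 + 28 + 31 + 30 + 31 + 22 = 352 days

352 days


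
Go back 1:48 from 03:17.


01:29

Start: 197 minutes from midnight
Subtract: 108 minutes
Remaining: 197 - 108 = 89
Hours: 1, Minutes: 29


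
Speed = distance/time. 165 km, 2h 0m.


Distance: 165 km
Time: 2 hours
Speed = 165 / 2 = 82.5 km/h

82.5 km/h


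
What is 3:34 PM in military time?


Input: 3:34 PM
PM: 3 + 12 = 15

15:34


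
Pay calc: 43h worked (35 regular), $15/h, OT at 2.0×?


Regular: 35h × $15 = $525.00
Overtime: 43 - 35 = 8h
OT pay: 8h × $15 × 2.0 = $240.00
Total = $525.00 + $240.00 = $765.00

$765.00


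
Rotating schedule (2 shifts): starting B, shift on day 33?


Shifts: A, B
Start: B (index 1)
Day 33: (1 + 33 - 1) mod 2
= 33 mod 2
= 1
Index 1 → shift B

Shift B


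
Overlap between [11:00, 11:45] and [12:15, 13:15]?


0 minutes

Meeting A: 660-705 (in minutes from midnight)
Meeting B: 735-795
Overlap start = max(660, 735) = 735
Overlap end = min(705, 795) = 705
Overlap = max(0, 705 - 735) = 0 min


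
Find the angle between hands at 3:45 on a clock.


157.5°

Hour hand = 3×30 + 45×0.5 = 112.5°
Minute hand = 45×6 = 270°
Difference = |112.5 - 270| = 157.5°


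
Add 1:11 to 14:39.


15:50

Start: 879 minutes from midnight
Add: 71 minutes
Total: 950 minutes
Hours: 950 ÷ 60 = 15 remainder 50


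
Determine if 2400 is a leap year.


Yes

Rules: divisible by 4 AND (not by 100 OR by 400)
2400 ÷ 4 = 600 exactly → divisible by 4
2400 ÷ 100 = 24 exactly → divisible by 100
2400 ÷ 400 = 6 exactly → divisible by 400
Divisible by 400 → leap year


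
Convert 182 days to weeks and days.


26 weeks 0 days

Weeks: 182 ÷ 7 = 26 remainder 0


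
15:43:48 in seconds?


Hours: 15 × 3600 = 54000
Minutes: 43 × 60 = 2580
Seconds: 48
Total = 54000 + 2580 + 48 = 56628

56628 seconds


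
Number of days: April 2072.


Month: April (month 4)
April has 30 days

30 days


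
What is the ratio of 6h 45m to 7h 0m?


27:28 (0.96)

Duration 1: 405 minutes
Duration 2: 420 minutes
Ratio = 405:420
GCD = 15
Simplified = 27:28
As a decimal: 27/28 ≈ 0.96


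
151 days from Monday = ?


Friday

Start: Monday (index 0)
(0 + 151) mod 7
= 151 mod 7
= 4
Index 4 → Friday


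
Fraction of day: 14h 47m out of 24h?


Total minutes: 14×60 + 47 = 887
Day = 24×60 = 1440 minutes
Fraction = 887/1440 ≈ 0.6160
As a percentage: 887/1440 × 100 ≈ 61.60%

0.6160 (61.60%)


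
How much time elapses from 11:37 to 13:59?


End time in minutes: 13×60 + 59 = 839
Start time in minutes: 11×60 + 37 = 697
Difference = 839 - 697 = 142 minutes
= 2 hours 22 minutes

2h 22m


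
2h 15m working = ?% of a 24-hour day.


9.4%

Time: 135 minutes
Day: 1440 minutes
Percentage = (135/1440) × 100 ≈ 9.4%


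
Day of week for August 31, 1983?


Wednesday

Zeller's congruence:
q=31, m=8, k=83, j=19
h = (31 + ⌊13×9/5⌋ + 83 + ⌊83/4⌋ + ⌊19/4⌋ - 2×19) mod 7
= (31 + 23 + 83 + 20 + 4 - 38) mod 7
= 123 mod 7 = 4
h=4 → Wednesday


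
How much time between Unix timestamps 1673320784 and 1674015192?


Difference = 1674015192 - 1673320784 = 694408 seconds
In hours: 694408 / 3600 ≈ 192.9
In days: 694408 / 86400 ≈ 8.04

694408 seconds (192.9 hours / 8.04 days)


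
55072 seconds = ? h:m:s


15h 17m 52s

Hours: 55072 ÷ 3600 = 15 remainder 1072
Minutes: 1072 ÷ 60 = 17 remainder 52
Seconds: 52


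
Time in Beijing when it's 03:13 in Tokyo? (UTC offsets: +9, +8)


Time difference = UTC+8 - UTC+9 = -1 hours
New hour = (3 -1) mod 24
= 2 mod 24 = 2
Minutes unchanged → 02:13

02:13


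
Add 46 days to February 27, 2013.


April 14, 2013

Start: February 27, 2013
Add 46 days
February 27 → March 1: 28 - 27 + 1 = 2 days (46 - 2 = 44 left)
March 1 → April 1: 31 - 1 + 1 = 31 days (44 - 31 = 13 left)
April 1 + 13 = April 14, 2013


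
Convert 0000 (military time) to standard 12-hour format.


Hour: 0
0 → 12 AM (midnight)

12:00 AM


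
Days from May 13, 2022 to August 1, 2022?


80 days

From May 13, 2022 to August 1, 2022
Rest of May 2022: 31 - 13 = 18
Full months: June 30, July 31
Days into August 2022: 1
Total = 18 + 30 + 31 + 1 = 80 days


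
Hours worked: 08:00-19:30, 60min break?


10h 30m (630 minutes)

Total time = (19×60+30) - (8×60+0)
= 1170 - 480 = 690 min
Minus break: 690 - 60 = 630 min
= 10h 30m


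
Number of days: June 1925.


30 days

Month: June (month 6)
June has 30 days


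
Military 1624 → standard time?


Hour: 16
16 - 12 = 4 → PM

4:24 PM


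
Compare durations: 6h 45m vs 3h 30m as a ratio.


27:14 (1.93)

Duration 1: 405 minutes
Duration 2: 210 minutes
Ratio = 405:210
GCD = 15
Simplified = 27:14
As a decimal: 27/14 ≈ 1.93


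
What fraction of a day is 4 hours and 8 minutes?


0.1722 (17.22%)

Total minutes: 4×60 + 8 = 248
Day = 24×60 = 1440 minutes
Fraction = 248/1440 ≈ 0.1722
As a percentage: 248/1440 × 100 ≈ 17.22%


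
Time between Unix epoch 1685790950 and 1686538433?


Difference = 1686538433 - 1685790950 = 747483 seconds
In hours: 747483 / 3600 ≈ 207.6
In days: 747483 / 86400 ≈ 8.65

747483 seconds (207.6 hours / 8.65 days)


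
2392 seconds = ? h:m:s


0h 39m 52s

Hours: 2392 ÷ 3600 = 0 remainder 2392
Minutes: 2392 ÷ 60 = 39 remainder 52
Seconds: 52


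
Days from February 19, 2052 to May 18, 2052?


From February 19, 2052 to May 18, 2052
Rest of February 2052: 29 - 19 = 10
Full months: March 31, April 30
Days into May 2052: 18
Total = 10 + 31 + 30 + 18 = 89 days

89 days


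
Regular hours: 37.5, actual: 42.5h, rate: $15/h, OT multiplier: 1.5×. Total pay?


$675.00

Regular: 37.5h × $15 = $562.50
Overtime: 42.5 - 37.5 = 5.0h
OT pay: 5.0h × $15 × 1.5 = $112.50
Total = $562.50 + $112.50 = $675.00


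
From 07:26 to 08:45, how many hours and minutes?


1h 19m

End time in minutes: 8×60 + 45 = 525
Start time in minutes: 7×60 + 26 = 446
Difference = 525 - 446 = 79 minutes
= 1 hours 19 minutes


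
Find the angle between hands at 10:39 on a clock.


85.5°

Hour hand = 10×30 + 39×0.5 = 319.5°
Minute hand = 39×6 = 234°
Difference = |319.5 - 234| = 85.5°


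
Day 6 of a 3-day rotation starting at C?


Shifts: A, B, C
Start: C (index 2)
Day 6: (2 + 6 - 1) mod 3
= 7 mod 3
= 1
Index 1 → shift B

Shift B


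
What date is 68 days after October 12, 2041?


December 19, 2041

Start: October 12, 2041
Add 68 days
October 12 → November 1: 31 - 12 + 1 = 20 days (68 - 20 = 48 left)
November 1 → December 1: 30 - 1 + 1 = 30 days (48 - 30 = 18 left)
December 1 + 18 = December 19, 2041


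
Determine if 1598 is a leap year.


Rules: divisible by 4 AND (not by 100 OR by 400)
1598 ÷ 4 = 399 remainder 2 → not divisible by 4
Not divisible by 4 → not a leap year

No


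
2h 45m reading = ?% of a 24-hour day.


Time: 165 minutes
Day: 1440 minutes
Percentage = (165/1440) × 100 ≈ 11.5%

11.5%


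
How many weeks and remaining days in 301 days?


43 weeks 0 days

Weeks: 301 ÷ 7 = 43 remainder 0


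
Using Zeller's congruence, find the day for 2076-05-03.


Zeller's congruence:
q=3, m=5, k=76, j=20
h = (3 + ⌊13×6/5⌋ + 76 + ⌊76/4⌋ + ⌊20/4⌋ - 2×20) mod 7
= (3 + 15 + 76 + 19 + 5 - 40) mod 7
= 78 mod 7 = 1
h=1 → Sunday

Sunday


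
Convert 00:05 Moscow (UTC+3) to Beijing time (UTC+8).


Time difference = UTC+8 - UTC+3 = +5 hours
New hour = (0 + 5) mod 24
= 5 mod 24 = 5
Minutes unchanged → 05:05

05:05


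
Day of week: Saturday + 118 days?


Start: Saturday (index 5)
(5 + 118) mod 7
= 123 mod 7
= 4
Index 4 → Friday

Friday


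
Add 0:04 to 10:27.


10:31

Start: 627 minutes from midnight
Add: 4 minutes
Total: 631 minutes
Hours: 631 ÷ 60 = 10 remainder 31


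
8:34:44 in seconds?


Hours: 8 × 3600 = 28800
Minutes: 34 × 60 = 2040
Seconds: 44
Total = 28800 + 2040 + 44 = 30884

30884 seconds


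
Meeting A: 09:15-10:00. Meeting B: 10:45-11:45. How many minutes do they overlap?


0 minutes

Meeting A: 555-600 (in minutes from midnight)
Meeting B: 645-705
Overlap start = max(555, 645) = 645
Overlap end = min(600, 705) = 600
Overlap = max(0, 600 - 645) = 0 min


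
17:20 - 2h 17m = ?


Start: 1040 minutes from midnight
Subtract: 137 minutes
Remaining: 1040 - 137 = 903
Hours: 15, Minutes: 3

15:03


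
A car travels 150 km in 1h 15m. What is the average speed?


120.0 km/h

Distance: 150 km
Time: 1h 15m = 75 min = 75/60 = 5/4 hours
Speed = 150 ÷ (5/4) = 150 × 4 / 5 = 600/5 = 120.0 km/h


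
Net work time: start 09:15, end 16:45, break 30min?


Total time = (16×60+45) - (9×60+15)
= 1005 - 555 = 450 min
Minus break: 450 - 30 = 420 min
= 7h 0m

7h 0m (420 minutes)


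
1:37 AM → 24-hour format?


Input: 1:37 AM
AM hour stays: 1

01:37


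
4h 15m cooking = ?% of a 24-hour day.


Time: 255 minutes
Day: 1440 minutes
Percentage = (255/1440) × 100 ≈ 17.7%

17.7%


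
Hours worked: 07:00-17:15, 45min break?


9h 30m (570 minutes)

Total time = (17×60+15) - (7×60+0)
= 1035 - 420 = 615 min
Minus break: 615 - 45 = 570 min
= 9h 30m


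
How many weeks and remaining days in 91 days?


13 weeks 0 days

Weeks: 91 ÷ 7 = 13 remainder 0


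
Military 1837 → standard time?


6:37 PM

Hour: 18
18 - 12 = 6 → PM


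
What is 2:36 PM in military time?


14:36

Input: 2:36 PM
PM: 2 + 12 = 14


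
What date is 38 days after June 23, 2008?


July 31, 2008

Start: June 23, 2008
Add 38 days
June 23 → July 1: 30 - 23 + 1 = 8 days (38 - 8 = 30 left)
July 1 + 30 = July 31, 2008


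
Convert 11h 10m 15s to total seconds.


40215 seconds

Hours: 11 × 3600 = 39600
Minutes: 10 × 60 = 600
Seconds: 15
Total = 39600 + 600 + 15 = 40215


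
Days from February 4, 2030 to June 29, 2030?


145 days

From February 4, 2030 to June 29, 2030
Rest of February 2030: 28 - 4 = 24
Full months: March 31, April 30, May 31
Days into June 2030: 29
Total = 24 + 31 + 30 + 31 + 29 = 145 days


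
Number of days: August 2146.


31 days

Month: August (month 8)
August has 31 days


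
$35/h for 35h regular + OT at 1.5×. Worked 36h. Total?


Regular: 35h × $35 = $1225.00
Overtime: 36 - 35 = 1h
OT pay: 1h × $35 × 1.5 = $52.50
Total = $1225.00 + $52.50 = $1277.50

$1277.50


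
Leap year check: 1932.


Rules: divisible by 4 AND (not by 100 OR by 400)
1932 ÷ 4 = 483 exactly → divisible by 4
1932 ÷ 100 = 19 remainder 32 → not divisible by 100
Divisible by 4 but not by 100 → leap year

Yes


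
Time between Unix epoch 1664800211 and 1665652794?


852583 seconds (236.8 hours / 9.87 days)

Difference = 1665652794 - 1664800211 = 852583 seconds
In hours: 852583 / 3600 ≈ 236.8
In days: 852583 / 86400 ≈ 9.87


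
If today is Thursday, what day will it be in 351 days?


Start: Thursday (index 3)
(3 + 351) mod 7
= 354 mod 7
= 4
Index 4 → Friday

Friday


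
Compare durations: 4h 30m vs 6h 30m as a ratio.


9:13 (0.69)

Duration 1: 270 minutes
Duration 2: 390 minutes
Ratio = 270:390
GCD = 30
Simplified = 9:13
As a decimal: 9/13 ≈ 0.69


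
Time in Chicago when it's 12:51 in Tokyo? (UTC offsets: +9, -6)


Time difference = UTC-6 - UTC+9 = -15 hours
New hour = (12 -15) mod 24
= -3 mod 24 = 21
Minutes unchanged → 21:51; -3 < 0 → previous day

21:51 (previous day)


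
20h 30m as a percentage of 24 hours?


Total minutes: 20×60 + 30 = 1230
Day = 24×60 = 1440 minutes
Fraction = 1230/1440 ≈ 0.8542
As a percentage: 1230/1440 × 100 ≈ 85.42%

0.8542 (85.42%)


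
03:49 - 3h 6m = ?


00:43

Start: 229 minutes from midnight
Subtract: 186 minutes
Remaining: 229 - 186 = 43
Hours: 0, Minutes: 43


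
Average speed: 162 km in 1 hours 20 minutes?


121.5 km/h

Distance: 162 km
Time: 1h 20m = 80 min = 80/60 = 4/3 hours
Speed = 162 ÷ (4/3) = 162 × 3 / 4 = 486/4 = 121.5 km/h


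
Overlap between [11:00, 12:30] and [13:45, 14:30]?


Meeting A: 660-750 (in minutes from midnight)
Meeting B: 825-870
Overlap start = max(660, 825) = 825
Overlap end = min(750, 870) = 750
Overlap = max(0, 750 - 825) = 0 min

0 minutes


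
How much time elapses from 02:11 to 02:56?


End time in minutes: 2×60 + 56 = 176
Start time in minutes: 2×60 + 11 = 131
Difference = 176 - 131 = 45 minutes
= 0 hours 45 minutes

0h 45m


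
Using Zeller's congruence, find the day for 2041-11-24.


Sunday

Zeller's congruence:
q=24, m=11, k=41, j=20
h = (24 + ⌊13×12/5⌋ + 41 + ⌊41/4⌋ + ⌊20/4⌋ - 2×20) mod 7
= (24 + 31 + 41 + 10 + 5 - 40) mod 7
= 71 mod 7 = 1
h=1 → Sunday


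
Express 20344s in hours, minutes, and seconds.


5h 39m 4s

Hours: 20344 ÷ 3600 = 5 remainder 2344
Minutes: 2344 ÷ 60 = 39 remainder 4
Seconds: 4


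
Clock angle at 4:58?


161.0°

Hour hand = 4×30 + 58×0.5 = 149.0°
Minute hand = 58×6 = 348°
Difference = |149.0 - 348| = 199.0°
Since > 180°: 360 - 199.0 = 161.0°


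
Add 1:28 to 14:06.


Start: 846 minutes from midnight
Add: 88 minutes
Total: 934 minutes
Hours: 934 ÷ 60 = 15 remainder 34

15:34


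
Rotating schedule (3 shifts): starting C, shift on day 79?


Shifts: A, B, C
Start: C (index 2)
Day 79: (2 + 79 - 1) mod 3
= 80 mod 3
= 2
Index 2 → shift C

Shift C


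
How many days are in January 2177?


Month: January (month 1)
January has 31 days

31 days


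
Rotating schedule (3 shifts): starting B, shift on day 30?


Shift A

Shifts: A, B, C
Start: B (index 1)
Day 30: (1 + 30 - 1) mod 3
= 30 mod 3
= 0
Index 0 → shift A


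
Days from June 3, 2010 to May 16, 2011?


From June 3, 2010 to May 16, 2011
Rest of June 2010: 30 - 3 = 27
Full months: July 31, August 31, September 30, October 31, November 30, December 31, January 31, February 2011 28, March 31, April 30
Days into May 2011: 16
Total = 27 + 31 + 31 + 30 + 31 + 30 + 31 + 31 + 28 + 31 + 30 + 16 = 347 days

347 days


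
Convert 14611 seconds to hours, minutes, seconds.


Hours: 14611 ÷ 3600 = 4 remainder 211
Minutes: 211 ÷ 60 = 3 remainder 31
Seconds: 31

4h 3m 31s


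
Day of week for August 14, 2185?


Sunday

Zeller's congruence:
q=14, m=8, k=85, j=21
h = (14 + ⌊13×9/5⌋ + 85 + ⌊85/4⌋ + ⌊21/4⌋ - 2×21) mod 7
= (14 + 23 + 85 + 21 + 5 - 42) mod 7
= 106 mod 7 = 1
h=1 → Sunday


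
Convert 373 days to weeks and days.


Weeks: 373 ÷ 7 = 53 remainder 2

53 weeks 2 days


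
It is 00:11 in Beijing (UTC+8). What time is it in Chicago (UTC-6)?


Time difference = UTC-6 - UTC+8 = -14 hours
New hour = (0 -14) mod 24
= -14 mod 24 = 10
Minutes unchanged → 10:11; -14 < 0 → previous day

10:11 (previous day)


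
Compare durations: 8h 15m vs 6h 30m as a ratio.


Duration 1: 495 minutes
Duration 2: 390 minutes
Ratio = 495:390
GCD = 15
Simplified = 33:26
As a decimal: 33/26 ≈ 1.27

33:26 (1.27)


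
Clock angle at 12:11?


60.5°

Hour hand (12 ≡ 0 on the dial): 0×30 + 11×0.5 = 5.5°
Minute hand = 11×6 = 66°
Difference = |5.5 - 66| = 60.5°


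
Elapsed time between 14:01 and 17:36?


3h 35m

End time in minutes: 17×60 + 36 = 1056
Start time in minutes: 14×60 + 1 = 841
Difference = 1056 - 841 = 215 minutes
= 3 hours 35 minutes


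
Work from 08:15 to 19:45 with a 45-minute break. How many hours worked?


Total time = (19×60+45) - (8×60+15)
= 1185 - 495 = 690 min
Minus break: 690 - 45 = 645 min
= 10h 45m

10h 45m (645 minutes)


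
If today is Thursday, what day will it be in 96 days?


Start: Thursday (index 3)
(3 + 96) mod 7
= 99 mod 7
= 1
Index 1 → Tuesday

Tuesday


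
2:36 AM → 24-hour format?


02:36

Input: 2:36 AM
AM hour stays: 2


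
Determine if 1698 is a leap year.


Rules: divisible by 4 AND (not by 100 OR by 400)
1698 ÷ 4 = 424 remainder 2 → not divisible by 4
Not divisible by 4 → not a leap year

No


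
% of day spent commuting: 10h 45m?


44.8%

Time: 645 minutes
Day: 1440 minutes
Percentage = (645/1440) × 100 ≈ 44.8%


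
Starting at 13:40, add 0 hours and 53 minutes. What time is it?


14:33

Start: 820 minutes from midnight
Add: 53 minutes
Total: 873 minutes
Hours: 873 ÷ 60 = 14 remainder 33


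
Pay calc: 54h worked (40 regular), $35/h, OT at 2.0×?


Regular: 40h × $35 = $1400.00
Overtime: 54 - 40 = 14h
OT pay: 14h × $35 × 2.0 = $980.00
Total = $1400.00 + $980.00 = $2380.00

$2380.00


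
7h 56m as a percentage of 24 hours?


0.3306 (33.06%)

Total minutes: 7×60 + 56 = 476
Day = 24×60 = 1440 minutes
Fraction = 476/1440 ≈ 0.3306
As a percentage: 476/1440 × 100 ≈ 33.06%


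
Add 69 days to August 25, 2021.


November 2, 2021

Start: August 25, 2021
Add 69 days
August 25 → September 1: 31 - 25 + 1 = 7 days (69 - 7 = 62 left)
September 1 → October 1: 30 - 1 + 1 = 30 days (62 - 30 = 32 left)
October 1 → November 1: 31 - 1 + 1 = 31 days (32 - 31 = 1 left)
November 1 + 1 = November 2, 2021


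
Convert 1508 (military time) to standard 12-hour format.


3:08 PM

Hour: 15
15 - 12 = 3 → PM


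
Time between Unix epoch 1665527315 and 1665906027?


378712 seconds (105.2 hours / 4.38 days)

Difference = 1665906027 - 1665527315 = 378712 seconds
In hours: 378712 / 3600 ≈ 105.2
In days: 378712 / 86400 ≈ 4.38


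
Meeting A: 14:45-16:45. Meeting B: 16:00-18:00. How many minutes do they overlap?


Meeting A: 885-1005 (in minutes from midnight)
Meeting B: 960-1080
Overlap start = max(885, 960) = 960
Overlap end = min(1005, 1080) = 1005
Overlap = max(0, 1005 - 960) = 45 min

45 minutes


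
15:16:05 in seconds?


54965 seconds

Hours: 15 × 3600 = 54000
Minutes: 16 × 60 = 960
Seconds: 5
Total = 54000 + 960 + 5 = 54965


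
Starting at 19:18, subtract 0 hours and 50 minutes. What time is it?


18:28

Start: 1158 minutes from midnight
Subtract: 50 minutes
Remaining: 1158 - 50 = 1108
Hours: 18, Minutes: 28


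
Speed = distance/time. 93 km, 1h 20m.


Distance: 93 km
Time: 1h 20m = 80 min = 80/60 = 4/3 hours
Speed = 93 ÷ (4/3) = 93 × 3 / 4 = 279/4 ≈ 69.8 km/h

69.8 km/h


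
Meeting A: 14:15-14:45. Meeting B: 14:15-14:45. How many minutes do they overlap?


30 minutes

Meeting A: 855-885 (in minutes from midnight)
Meeting B: 855-885
Overlap start = max(855, 855) = 855
Overlap end = min(885, 885) = 885
Overlap = max(0, 885 - 855) = 30 min


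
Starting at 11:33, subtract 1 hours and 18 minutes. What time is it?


10:15

Start: 693 minutes from midnight
Subtract: 78 minutes
Remaining: 693 - 78 = 615
Hours: 10, Minutes: 15


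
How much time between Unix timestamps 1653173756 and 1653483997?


Difference = 1653483997 - 1653173756 = 310241 seconds
In hours: 310241 / 3600 ≈ 86.2
In days: 310241 / 86400 ≈ 3.59

310241 seconds (86.2 hours / 3.59 days)


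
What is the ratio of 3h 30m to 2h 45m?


Duration 1: 210 minutes
Duration 2: 165 minutes
Ratio = 210:165
GCD = 15
Simplified = 14:11
As a decimal: 14/11 ≈ 1.27

14:11 (1.27)


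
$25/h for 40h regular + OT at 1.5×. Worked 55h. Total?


Regular: 40h × $25 = $1000.00
Overtime: 55 - 40 = 15h
OT pay: 15h × $25 × 1.5 = $562.50
Total = $1000.00 + $562.50 = $1562.50

$1562.50


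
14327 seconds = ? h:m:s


3h 58m 47s

Hours: 14327 ÷ 3600 = 3 remainder 3527
Minutes: 3527 ÷ 60 = 58 remainder 47
Seconds: 47


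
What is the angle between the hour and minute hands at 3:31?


Hour hand = 3×30 + 31×0.5 = 105.5°
Minute hand = 31×6 = 186°
Difference = |105.5 - 186| = 80.5°

80.5°


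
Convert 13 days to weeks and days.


1 weeks 6 days

Weeks: 13 ÷ 7 = 1 remainder 6


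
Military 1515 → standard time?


3:15 PM

Hour: 15
15 - 12 = 3 → PM


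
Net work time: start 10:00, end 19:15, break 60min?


8h 15m (495 minutes)

Total time = (19×60+15) - (10×60+0)
= 1155 - 600 = 555 min
Minus break: 555 - 60 = 495 min
= 8h 15m


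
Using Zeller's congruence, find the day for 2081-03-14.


Zeller's congruence:
q=14, m=3, k=81, j=20
h = (14 + ⌊13×4/5⌋ + 81 + ⌊81/4⌋ + ⌊20/4⌋ - 2×20) mod 7
= (14 + 10 + 81 + 20 + 5 - 40) mod 7
= 90 mod 7 = 6
h=6 → Friday

Friday


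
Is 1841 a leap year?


Rules: divisible by 4 AND (not by 100 OR by 400)
1841 ÷ 4 = 460 remainder 1 → not divisible by 4
Not divisible by 4 → not a leap year

No


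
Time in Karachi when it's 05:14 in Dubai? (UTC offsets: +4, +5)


06:14

Time difference = UTC+5 - UTC+4 = +1 hours
New hour = (5 + 1) mod 24
= 6 mod 24 = 6
Minutes unchanged → 06:14


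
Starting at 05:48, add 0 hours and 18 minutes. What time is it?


06:06

Start: 348 minutes from midnight
Add: 18 minutes
Total: 366 minutes
Hours: 366 ÷ 60 = 6 remainder 6


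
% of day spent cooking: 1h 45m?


Time: 105 minutes
Day: 1440 minutes
Percentage = (105/1440) × 100 ≈ 7.3%

7.3%


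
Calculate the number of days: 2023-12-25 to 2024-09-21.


From December 25, 2023 to September 21, 2024
Rest of December 2023: 31 - 25 = 6
Full months: January 31, February 2024 29, March 31, April 30, May 31, June 30, July 31, August 31
Days into September 2024: 21
Total = 6 + 31 + 29 + 31 + 30 + 31 + 30 + 31 + 31 + 21 = 271 days

271 days


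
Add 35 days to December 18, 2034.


Start: December 18, 2034
Add 35 days
December 18 → January 1: 31 - 18 + 1 = 14 days (35 - 14 = 21 left)
January 1 + 21 = January 22, 2035

January 22, 2035


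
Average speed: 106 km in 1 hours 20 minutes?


Distance: 106 km
Time: 1h 20m = 80 min = 80/60 = 4/3 hours
Speed = 106 ÷ (4/3) = 106 × 3 / 4 = 318/4 = 79.5 km/h

79.5 km/h
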